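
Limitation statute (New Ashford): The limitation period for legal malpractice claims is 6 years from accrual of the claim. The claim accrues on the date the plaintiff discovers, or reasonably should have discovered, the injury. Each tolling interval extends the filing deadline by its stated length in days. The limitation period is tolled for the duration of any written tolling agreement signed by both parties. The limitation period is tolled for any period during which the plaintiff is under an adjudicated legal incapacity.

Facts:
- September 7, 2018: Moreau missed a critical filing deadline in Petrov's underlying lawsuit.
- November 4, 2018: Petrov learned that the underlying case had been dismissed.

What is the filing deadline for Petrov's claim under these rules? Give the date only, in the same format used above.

November 4, 2024

Under the discovery rule, the claim accrued on November 4, 2018, when Petrov discovered the injury — not on the September 7, 2018 date of the underlying act.
6 years from November 4, 2018 is November 4, 2024.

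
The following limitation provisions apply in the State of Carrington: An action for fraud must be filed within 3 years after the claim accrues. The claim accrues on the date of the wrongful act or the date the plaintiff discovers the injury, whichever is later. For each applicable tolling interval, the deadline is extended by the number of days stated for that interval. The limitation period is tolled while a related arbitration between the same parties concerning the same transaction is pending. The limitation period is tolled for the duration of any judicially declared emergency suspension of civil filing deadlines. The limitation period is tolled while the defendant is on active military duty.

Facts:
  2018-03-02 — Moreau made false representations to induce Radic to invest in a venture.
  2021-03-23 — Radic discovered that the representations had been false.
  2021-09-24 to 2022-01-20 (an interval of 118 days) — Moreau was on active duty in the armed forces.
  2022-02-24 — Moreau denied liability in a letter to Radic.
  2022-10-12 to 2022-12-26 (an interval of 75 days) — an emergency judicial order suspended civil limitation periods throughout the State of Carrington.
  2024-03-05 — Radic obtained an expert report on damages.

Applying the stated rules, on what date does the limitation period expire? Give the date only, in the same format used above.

2024-10-02

The claim accrued on 2021-03-23 — the later of the 2018-03-02 act and the 2021-03-23 discovery.
3 years from 2021-03-23 is 2024-03-23.
The defendant's active military service from 2021-09-24 to 2022-01-20 tolled the period for 118 days, extending the deadline to 2024-07-19.
The period was tolled for 75 days by the emergency suspension of filing deadlines (2022-10-12 to 2022-12-26), pushing the deadline to 2024-10-02.
None of the other events listed affects the running of the period under the stated rules.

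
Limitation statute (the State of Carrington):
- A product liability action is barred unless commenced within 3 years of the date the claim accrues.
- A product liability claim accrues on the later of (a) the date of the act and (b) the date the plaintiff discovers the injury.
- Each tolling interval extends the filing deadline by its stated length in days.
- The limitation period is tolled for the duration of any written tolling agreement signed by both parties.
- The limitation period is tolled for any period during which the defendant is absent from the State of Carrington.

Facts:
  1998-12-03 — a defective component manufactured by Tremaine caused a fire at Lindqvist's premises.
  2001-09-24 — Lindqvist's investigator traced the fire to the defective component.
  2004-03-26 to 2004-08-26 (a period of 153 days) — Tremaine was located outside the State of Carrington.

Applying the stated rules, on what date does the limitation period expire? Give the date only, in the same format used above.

2005-02-24

Because discovery on 2001-09-24 post-dates the 1998-12-03 act, accrual under the later-of rule falls on 2001-09-24.
The untolled deadline — 3 years after 2001-09-24 — is 2004-09-24.
Because the defendant's absence from the jurisdiction ran from 2004-03-26 to 2004-08-26, the deadline is extended by 153 days to 2005-02-24.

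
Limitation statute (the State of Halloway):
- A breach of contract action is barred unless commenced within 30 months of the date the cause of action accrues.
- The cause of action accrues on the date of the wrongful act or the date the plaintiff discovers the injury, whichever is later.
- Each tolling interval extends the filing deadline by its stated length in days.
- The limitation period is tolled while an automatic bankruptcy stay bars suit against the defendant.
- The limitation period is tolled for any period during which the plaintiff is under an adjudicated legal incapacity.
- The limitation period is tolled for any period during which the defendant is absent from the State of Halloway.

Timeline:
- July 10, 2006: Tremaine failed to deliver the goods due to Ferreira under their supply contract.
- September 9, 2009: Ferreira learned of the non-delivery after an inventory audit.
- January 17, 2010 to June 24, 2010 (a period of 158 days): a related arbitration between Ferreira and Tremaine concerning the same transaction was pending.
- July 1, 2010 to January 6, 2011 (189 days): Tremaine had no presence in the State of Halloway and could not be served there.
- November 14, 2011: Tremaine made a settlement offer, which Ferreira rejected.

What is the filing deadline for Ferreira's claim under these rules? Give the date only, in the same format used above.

September 14, 2012

Because discovery on September 9, 2009 post-dates the July 10, 2006 act, accrual under the later-of rule falls on September 9, 2009.
The untolled deadline — 30 months after September 9, 2009 — is March 9, 2012.
The defendant's absence from the jurisdiction from July 1, 2010 to January 6, 2011 tolled the period for 189 days, extending the deadline to September 14, 2012.
The pending related arbitration from January 17, 2010 to June 24, 2010 does not toll the period, because no stated rule makes a pending arbitration a tolling event.
None of the other events listed affects the running of the period under the stated rules.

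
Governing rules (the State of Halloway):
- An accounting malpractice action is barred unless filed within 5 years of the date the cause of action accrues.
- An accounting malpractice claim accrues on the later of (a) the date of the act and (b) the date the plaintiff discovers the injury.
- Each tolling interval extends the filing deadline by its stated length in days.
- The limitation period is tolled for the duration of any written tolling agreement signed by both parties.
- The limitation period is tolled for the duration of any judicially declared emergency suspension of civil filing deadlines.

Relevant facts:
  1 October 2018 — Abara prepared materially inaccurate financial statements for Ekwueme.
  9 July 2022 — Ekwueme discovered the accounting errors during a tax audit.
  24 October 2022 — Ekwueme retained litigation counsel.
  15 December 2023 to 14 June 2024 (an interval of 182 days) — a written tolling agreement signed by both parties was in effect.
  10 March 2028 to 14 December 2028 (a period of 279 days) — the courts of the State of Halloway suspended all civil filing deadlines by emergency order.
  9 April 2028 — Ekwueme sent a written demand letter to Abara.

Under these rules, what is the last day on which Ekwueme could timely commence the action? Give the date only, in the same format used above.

7 January 2028

The claim accrued on 9 July 2022 — the later of the 1 October 2018 act and the 9 July 2022 discovery.
The untolled deadline — 5 years after 9 July 2022 — is 9 July 2027.
The written tolling agreement from 15 December 2023 to 14 June 2024 tolled the period for 182 days, extending the deadline to 7 January 2028.
The emergency suspension of filing deadlines starting 10 March 2028 came too late — the period had run on 7 January 2028 — and so does not extend the deadline.
Nothing else in the chronology tolls or restarts the period.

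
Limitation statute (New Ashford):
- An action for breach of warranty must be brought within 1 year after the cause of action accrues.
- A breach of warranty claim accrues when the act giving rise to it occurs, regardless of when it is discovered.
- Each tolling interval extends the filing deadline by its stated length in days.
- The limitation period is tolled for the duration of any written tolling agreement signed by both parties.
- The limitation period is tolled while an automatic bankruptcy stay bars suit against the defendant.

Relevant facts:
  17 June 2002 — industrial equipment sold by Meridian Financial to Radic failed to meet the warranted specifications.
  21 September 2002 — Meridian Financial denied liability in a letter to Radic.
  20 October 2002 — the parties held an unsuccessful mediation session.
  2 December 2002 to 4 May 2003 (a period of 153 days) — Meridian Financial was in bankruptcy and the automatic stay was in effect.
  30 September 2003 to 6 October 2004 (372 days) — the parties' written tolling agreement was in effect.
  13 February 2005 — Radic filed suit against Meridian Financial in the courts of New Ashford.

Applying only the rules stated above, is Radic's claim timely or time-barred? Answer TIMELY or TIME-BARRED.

The claim accrued on 17 June 2002, when the wrongful act occurred.
The untolled deadline — 1 year after 17 June 2002 — is 17 June 2003.
Because the automatic bankruptcy stay ran from 2 December 2002 to 4 May 2003, the deadline is extended by 153 days to 17 November 2003.
Because the written tolling agreement ran from 30 September 2003 to 6 October 2004, the deadline is extended by 372 days to 23 November 2004.
None of the other events listed affects the running of the period under the stated rules.
Radic filed on 13 February 2005, after the 23 November 2004 deadline, so the action is time-barred.

TIME-BARRED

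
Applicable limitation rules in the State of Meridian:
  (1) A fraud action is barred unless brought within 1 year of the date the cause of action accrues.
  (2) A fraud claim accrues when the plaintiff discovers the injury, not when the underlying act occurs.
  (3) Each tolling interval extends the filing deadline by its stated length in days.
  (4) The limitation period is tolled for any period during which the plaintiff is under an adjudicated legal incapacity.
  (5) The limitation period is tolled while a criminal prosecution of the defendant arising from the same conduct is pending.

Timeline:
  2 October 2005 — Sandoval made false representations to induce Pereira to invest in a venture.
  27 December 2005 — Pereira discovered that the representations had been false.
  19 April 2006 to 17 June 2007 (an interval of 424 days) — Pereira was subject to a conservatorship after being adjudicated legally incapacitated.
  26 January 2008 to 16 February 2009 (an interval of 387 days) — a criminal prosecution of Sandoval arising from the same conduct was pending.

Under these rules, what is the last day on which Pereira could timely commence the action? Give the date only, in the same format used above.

The claim did not accrue until Pereira discovered the injury on 27 December 2005; the 2 October 2005 act date does not start the clock under the stated rule.
Adding the 1 year base period to 27 December 2005 gives a deadline of 27 December 2006, before any tolling.
Because the plaintiff's legal incapacity ran from 19 April 2006 to 17 June 2007, the deadline is extended by 424 days to 24 February 2008.
The pending criminal prosecution from 26 January 2008 to 16 February 2009 tolled the period for 387 days, extending the deadline to 17 March 2009.

17 March 2009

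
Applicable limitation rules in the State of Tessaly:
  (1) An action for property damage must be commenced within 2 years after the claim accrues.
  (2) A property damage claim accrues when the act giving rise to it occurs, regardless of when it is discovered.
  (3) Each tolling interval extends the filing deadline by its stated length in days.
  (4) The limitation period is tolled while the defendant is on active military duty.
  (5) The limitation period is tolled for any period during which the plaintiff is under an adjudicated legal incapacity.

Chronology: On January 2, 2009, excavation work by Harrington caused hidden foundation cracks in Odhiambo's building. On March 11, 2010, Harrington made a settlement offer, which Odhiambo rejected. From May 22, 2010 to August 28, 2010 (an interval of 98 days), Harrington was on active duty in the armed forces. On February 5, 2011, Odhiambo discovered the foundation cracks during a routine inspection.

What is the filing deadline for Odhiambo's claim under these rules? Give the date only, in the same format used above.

April 10, 2011

Accrual is governed by the date of the act, so the period began to run on January 2, 2009; the later discovery on February 5, 2011 is irrelevant under the stated rule.
Adding the 2 years base period to January 2, 2009 gives a deadline of January 2, 2011, before any tolling.
The period was tolled for 98 days by the defendant's active military service (May 22, 2010 to August 28, 2010), pushing the deadline to April 10, 2011.
None of the other events listed affects the running of the period under the stated rules.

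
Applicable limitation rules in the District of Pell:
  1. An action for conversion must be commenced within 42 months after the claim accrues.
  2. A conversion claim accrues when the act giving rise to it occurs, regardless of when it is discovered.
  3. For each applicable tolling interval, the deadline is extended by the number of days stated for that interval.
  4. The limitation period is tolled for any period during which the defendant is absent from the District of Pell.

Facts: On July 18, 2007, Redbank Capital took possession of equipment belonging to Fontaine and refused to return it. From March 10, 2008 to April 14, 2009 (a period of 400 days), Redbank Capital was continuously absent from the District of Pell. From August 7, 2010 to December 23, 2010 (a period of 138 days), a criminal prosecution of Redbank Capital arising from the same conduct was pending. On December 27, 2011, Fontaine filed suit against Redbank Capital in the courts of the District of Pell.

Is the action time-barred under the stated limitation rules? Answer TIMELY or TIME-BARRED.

TIMELY

The limitation period began to run on July 18, 2007.
The untolled deadline — 42 months after July 18, 2007 — is January 18, 2011.
The period was tolled for 400 days by the defendant's absence from the jurisdiction (March 10, 2008 to April 14, 2009), pushing the deadline to February 22, 2012.
Although a criminal prosecution ran from August 7, 2010 to December 23, 2010, the stated rules do not make that a tolling event, so it is disregarded.
Fontaine filed on December 27, 2011, before the February 22, 2012 deadline, so the action is timely.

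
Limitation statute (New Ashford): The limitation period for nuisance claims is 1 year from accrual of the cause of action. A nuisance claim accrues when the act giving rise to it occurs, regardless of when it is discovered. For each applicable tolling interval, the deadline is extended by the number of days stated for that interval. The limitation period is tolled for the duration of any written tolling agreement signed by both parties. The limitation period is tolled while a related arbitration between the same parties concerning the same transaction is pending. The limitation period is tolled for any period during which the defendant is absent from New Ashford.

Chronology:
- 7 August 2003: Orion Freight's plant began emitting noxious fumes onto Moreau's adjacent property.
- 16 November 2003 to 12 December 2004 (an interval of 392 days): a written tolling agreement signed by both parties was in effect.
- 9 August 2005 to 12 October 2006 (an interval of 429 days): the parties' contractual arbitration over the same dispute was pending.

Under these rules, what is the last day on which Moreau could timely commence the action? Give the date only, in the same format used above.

6 November 2006

The limitation period began to run on 7 August 2003.
Adding the 1 year base period to 7 August 2003 gives a deadline of 7 August 2004, before any tolling.
The period was tolled for 392 days by the written tolling agreement (16 November 2003 to 12 December 2004), pushing the deadline to 3 September 2005.
The pending related arbitration from 9 August 2005 to 12 October 2006 tolled the period for 429 days, extending the deadline to 6 November 2006.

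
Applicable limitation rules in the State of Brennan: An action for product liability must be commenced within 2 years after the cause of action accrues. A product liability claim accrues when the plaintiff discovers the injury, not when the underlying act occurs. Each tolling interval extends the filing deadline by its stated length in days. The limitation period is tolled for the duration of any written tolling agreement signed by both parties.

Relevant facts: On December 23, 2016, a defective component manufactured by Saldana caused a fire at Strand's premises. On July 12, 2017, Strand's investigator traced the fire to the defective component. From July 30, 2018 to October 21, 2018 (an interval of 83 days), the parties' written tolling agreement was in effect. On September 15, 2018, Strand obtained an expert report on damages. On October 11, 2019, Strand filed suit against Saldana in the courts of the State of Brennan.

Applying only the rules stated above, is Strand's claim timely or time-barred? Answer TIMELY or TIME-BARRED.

Under the discovery rule, the claim accrued on July 12, 2017, when Strand discovered the injury — not on the December 23, 2016 date of the underlying act.
Adding the 2 years base period to July 12, 2017 gives a deadline of July 12, 2019, before any tolling.
The period was tolled for 83 days by the written tolling agreement (July 30, 2018 to October 21, 2018), pushing the deadline to October 3, 2019.
Nothing else in the chronology tolls or restarts the period.
The October 11, 2019 filing falls after the October 3, 2019 deadline; the claim is time-barred.

TIME-BARRED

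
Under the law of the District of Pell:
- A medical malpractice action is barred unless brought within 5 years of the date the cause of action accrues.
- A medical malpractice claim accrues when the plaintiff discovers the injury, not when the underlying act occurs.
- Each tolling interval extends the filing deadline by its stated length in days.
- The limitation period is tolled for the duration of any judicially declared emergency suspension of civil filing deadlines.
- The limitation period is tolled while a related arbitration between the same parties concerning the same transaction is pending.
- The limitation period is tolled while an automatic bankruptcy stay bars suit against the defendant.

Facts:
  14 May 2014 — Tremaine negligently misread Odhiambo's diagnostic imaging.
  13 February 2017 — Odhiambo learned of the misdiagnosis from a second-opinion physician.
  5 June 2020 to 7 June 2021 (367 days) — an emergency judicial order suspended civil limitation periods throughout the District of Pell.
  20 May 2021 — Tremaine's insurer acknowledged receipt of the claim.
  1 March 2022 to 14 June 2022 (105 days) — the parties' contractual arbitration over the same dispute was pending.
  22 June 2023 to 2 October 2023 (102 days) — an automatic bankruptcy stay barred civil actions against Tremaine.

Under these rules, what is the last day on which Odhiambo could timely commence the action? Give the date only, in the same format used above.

31 May 2023

The claim did not accrue until Odhiambo discovered the injury on 13 February 2017; the 14 May 2014 act date does not start the clock under the stated rule.
5 years from 13 February 2017 is 13 February 2022.
The emergency suspension of filing deadlines from 5 June 2020 to 7 June 2021 tolled the period for 367 days, extending the deadline to 15 February 2023.
The pending related arbitration from 1 March 2022 to 14 June 2022 tolled the period for 105 days, extending the deadline to 31 May 2023.
By the time the automatic bankruptcy stay began on 22 June 2023, the limitation period had already expired on 31 May 2023; that interval cannot revive it.
Nothing else in the chronology tolls or restarts the period.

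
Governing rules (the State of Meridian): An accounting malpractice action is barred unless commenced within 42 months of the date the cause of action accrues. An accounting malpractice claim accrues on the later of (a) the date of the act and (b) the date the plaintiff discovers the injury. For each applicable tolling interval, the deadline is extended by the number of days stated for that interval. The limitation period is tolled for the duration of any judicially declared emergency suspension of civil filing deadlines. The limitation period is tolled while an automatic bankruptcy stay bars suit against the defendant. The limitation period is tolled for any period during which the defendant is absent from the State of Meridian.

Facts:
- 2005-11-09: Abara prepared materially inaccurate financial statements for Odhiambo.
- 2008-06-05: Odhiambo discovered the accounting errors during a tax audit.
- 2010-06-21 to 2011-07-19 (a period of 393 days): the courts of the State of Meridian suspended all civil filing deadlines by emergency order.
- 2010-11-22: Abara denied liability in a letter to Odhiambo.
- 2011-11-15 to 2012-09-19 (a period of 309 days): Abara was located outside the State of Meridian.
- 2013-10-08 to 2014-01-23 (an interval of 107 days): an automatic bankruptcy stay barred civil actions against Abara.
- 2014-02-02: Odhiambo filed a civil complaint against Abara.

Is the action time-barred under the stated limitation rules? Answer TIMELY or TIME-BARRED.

The claim accrued on 2008-06-05 — the later of the 2005-11-09 act and the 2008-06-05 discovery.
The untolled deadline — 42 months after 2008-06-05 — is 2011-12-05.
The period was tolled for 393 days by the emergency suspension of filing deadlines (2010-06-21 to 2011-07-19), pushing the deadline to 2013-01-01.
Because the defendant's absence from the jurisdiction ran from 2011-11-15 to 2012-09-19, the deadline is extended by 309 days to 2013-11-06.
The automatic bankruptcy stay from 2013-10-08 to 2014-01-23 tolled the period for 107 days, extending the deadline to 2014-02-21.
The other events in the timeline have no effect on the limitation period under the stated rules.
Filing on 2014-02-02 beat the 2014-02-21 deadline — the action is timely.

TIMELY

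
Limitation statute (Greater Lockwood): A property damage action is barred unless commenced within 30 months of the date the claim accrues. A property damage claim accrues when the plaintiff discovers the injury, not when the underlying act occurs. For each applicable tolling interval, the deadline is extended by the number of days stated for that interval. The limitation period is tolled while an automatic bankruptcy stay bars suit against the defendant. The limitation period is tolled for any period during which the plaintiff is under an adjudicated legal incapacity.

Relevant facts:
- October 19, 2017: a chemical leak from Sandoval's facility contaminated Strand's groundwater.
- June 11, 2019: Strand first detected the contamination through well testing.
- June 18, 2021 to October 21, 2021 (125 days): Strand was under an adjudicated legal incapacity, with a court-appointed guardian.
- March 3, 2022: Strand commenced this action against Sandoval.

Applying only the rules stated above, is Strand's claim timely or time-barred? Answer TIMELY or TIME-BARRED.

Under the discovery rule, the claim accrued on June 11, 2019, when Strand discovered the injury — not on the October 19, 2017 date of the underlying act.
Adding the 30 months base period to June 11, 2019 gives a deadline of December 11, 2021, before any tolling.
The plaintiff's legal incapacity from June 18, 2021 to October 21, 2021 tolled the period for 125 days, extending the deadline to April 15, 2022.
The March 3, 2022 filing precedes the April 15, 2022 deadline; the claim is timely.

TIMELY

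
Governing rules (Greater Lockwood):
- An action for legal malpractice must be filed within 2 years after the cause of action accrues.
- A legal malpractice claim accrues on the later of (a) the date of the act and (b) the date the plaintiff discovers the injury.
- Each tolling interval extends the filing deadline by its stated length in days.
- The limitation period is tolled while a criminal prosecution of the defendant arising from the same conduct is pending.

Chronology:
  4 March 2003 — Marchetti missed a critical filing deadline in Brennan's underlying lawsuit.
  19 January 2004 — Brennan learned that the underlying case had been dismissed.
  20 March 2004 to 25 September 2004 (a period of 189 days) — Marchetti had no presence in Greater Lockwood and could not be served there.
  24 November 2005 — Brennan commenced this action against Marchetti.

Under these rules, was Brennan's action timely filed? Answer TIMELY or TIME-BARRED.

TIMELY

Because discovery on 19 January 2004 post-dates the 4 March 2003 act, accrual under the later-of rule falls on 19 January 2004.
Adding the 2 years base period to 19 January 2004 gives a deadline of 19 January 2006, before any tolling.
No stated provision tolls the period for the defendant's absence, so the interval from 20 March 2004 to 25 September 2004 has no effect on the deadline.
The 24 November 2005 filing precedes the 19 January 2006 deadline; the claim is timely.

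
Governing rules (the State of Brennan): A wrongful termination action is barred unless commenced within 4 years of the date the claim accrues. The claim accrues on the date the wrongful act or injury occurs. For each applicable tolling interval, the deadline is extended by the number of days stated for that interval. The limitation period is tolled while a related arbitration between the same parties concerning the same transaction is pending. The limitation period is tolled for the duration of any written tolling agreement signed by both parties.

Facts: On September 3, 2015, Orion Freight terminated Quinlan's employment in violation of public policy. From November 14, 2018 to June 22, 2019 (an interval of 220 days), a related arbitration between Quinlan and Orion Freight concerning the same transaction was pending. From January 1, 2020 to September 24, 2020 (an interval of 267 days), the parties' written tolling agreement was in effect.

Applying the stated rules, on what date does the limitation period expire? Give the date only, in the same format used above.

January 2, 2021

The claim accrued on September 3, 2015, when the wrongful act occurred.
4 years from September 3, 2015 is September 3, 2019.
The period was tolled for 220 days by the pending related arbitration (November 14, 2018 to June 22, 2019), pushing the deadline to April 10, 2020.
The written tolling agreement from January 1, 2020 to September 24, 2020 tolled the period for 267 days, extending the deadline to January 2, 2021.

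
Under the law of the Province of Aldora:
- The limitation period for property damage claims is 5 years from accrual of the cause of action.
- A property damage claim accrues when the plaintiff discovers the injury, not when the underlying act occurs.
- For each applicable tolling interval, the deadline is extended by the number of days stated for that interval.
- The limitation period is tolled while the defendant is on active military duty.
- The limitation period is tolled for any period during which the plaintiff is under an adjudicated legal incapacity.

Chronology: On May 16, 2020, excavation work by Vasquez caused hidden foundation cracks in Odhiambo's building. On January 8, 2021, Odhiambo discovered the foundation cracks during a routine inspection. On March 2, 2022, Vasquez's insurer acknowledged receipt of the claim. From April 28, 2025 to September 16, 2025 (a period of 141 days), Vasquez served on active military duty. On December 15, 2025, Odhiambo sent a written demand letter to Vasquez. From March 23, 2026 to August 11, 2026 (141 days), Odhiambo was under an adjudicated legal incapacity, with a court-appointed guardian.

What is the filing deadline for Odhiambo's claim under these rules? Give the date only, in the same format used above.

Accrual is tied to discovery, so the period began on January 8, 2021 rather than on May 16, 2020 when the act occurred.
Adding the 5 years base period to January 8, 2021 gives a deadline of January 8, 2026, before any tolling.
The period was tolled for 141 days by the defendant's active military service (April 28, 2025 to September 16, 2025), pushing the deadline to May 29, 2026.
Because the plaintiff's legal incapacity ran from March 23, 2026 to August 11, 2026, the deadline is extended by 141 days to October 17, 2026.
None of the other events listed affects the running of the period under the stated rules.

October 17, 2026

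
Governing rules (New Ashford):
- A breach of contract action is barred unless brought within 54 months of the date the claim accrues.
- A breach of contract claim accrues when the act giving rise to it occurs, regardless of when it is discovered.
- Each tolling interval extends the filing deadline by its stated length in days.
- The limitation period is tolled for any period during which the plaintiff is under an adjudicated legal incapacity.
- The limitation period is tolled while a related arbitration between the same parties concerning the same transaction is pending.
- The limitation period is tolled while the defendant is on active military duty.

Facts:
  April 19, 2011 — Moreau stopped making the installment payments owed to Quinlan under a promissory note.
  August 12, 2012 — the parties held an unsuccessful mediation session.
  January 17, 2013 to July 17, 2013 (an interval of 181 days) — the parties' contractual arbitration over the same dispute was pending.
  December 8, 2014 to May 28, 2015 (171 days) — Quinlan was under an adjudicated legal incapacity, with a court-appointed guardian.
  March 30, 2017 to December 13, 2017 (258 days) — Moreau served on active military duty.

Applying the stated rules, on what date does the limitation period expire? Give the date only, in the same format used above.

October 5, 2016

The claim accrued on April 19, 2011, the date of the act.
54 months from April 19, 2011 is October 19, 2015.
The period was tolled for 181 days by the pending related arbitration (January 17, 2013 to July 17, 2013), pushing the deadline to April 17, 2016.
Because the plaintiff's legal incapacity ran from December 8, 2014 to May 28, 2015, the deadline is extended by 171 days to October 5, 2016.
The defendant's active military service starting March 30, 2017 came too late — the period had run on October 5, 2016 — and so does not extend the deadline.
The other events in the timeline have no effect on the limitation period under the stated rules.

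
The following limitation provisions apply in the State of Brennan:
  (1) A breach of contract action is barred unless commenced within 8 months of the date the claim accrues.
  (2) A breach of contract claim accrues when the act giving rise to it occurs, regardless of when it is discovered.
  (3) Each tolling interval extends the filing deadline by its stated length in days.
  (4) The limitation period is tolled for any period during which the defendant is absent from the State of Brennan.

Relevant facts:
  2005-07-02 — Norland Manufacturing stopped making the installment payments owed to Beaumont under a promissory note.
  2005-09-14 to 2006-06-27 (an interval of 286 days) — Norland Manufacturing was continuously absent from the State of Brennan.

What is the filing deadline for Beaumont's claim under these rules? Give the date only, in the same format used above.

The claim accrued on 2005-07-02, the date of the act.
8 months from 2005-07-02 is 2006-03-02.
The defendant's absence from the jurisdiction from 2005-09-14 to 2006-06-27 tolled the period for 286 days, extending the deadline to 2006-12-13.

2006-12-13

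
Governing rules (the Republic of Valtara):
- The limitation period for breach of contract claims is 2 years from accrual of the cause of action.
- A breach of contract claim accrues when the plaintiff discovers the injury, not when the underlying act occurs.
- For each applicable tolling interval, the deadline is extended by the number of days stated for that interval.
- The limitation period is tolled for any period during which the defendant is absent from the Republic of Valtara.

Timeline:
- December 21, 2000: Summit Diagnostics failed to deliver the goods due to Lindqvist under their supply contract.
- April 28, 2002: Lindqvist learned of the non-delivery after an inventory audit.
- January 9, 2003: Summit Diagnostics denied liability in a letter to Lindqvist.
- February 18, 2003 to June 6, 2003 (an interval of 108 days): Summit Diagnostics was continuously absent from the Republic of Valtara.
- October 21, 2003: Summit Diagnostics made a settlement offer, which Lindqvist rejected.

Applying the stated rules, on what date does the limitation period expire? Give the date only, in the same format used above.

The claim did not accrue until Lindqvist discovered the injury on April 28, 2002; the December 21, 2000 act date does not start the clock under the stated rule.
The untolled deadline — 2 years after April 28, 2002 — is April 28, 2004.
Because the defendant's absence from the jurisdiction ran from February 18, 2003 to June 6, 2003, the deadline is extended by 108 days to August 14, 2004.
Nothing else in the chronology tolls or restarts the period.

August 14, 2004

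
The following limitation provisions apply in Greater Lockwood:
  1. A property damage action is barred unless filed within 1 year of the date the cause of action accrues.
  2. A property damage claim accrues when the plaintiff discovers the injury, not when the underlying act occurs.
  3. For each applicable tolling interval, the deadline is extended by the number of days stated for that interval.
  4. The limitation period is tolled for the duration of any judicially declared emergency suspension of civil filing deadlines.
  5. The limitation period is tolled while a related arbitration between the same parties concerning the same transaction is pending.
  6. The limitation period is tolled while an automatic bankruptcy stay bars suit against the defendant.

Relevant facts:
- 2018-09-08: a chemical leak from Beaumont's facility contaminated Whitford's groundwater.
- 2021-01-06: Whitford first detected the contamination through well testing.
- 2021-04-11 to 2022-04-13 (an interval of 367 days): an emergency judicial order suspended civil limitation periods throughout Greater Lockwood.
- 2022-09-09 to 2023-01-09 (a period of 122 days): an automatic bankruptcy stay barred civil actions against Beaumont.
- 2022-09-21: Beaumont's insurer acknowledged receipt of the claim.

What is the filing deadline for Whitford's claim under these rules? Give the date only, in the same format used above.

The claim did not accrue until Whitford discovered the injury on 2021-01-06; the 2018-09-08 act date does not start the clock under the stated rule.
1 year from 2021-01-06 is 2022-01-06.
Because the emergency suspension of filing deadlines ran from 2021-04-11 to 2022-04-13, the deadline is extended by 367 days to 2023-01-08.
The automatic bankruptcy stay from 2022-09-09 to 2023-01-09 tolled the period for 122 days, extending the deadline to 2023-05-10.
Nothing else in the chronology tolls or restarts the period.

2023-05-10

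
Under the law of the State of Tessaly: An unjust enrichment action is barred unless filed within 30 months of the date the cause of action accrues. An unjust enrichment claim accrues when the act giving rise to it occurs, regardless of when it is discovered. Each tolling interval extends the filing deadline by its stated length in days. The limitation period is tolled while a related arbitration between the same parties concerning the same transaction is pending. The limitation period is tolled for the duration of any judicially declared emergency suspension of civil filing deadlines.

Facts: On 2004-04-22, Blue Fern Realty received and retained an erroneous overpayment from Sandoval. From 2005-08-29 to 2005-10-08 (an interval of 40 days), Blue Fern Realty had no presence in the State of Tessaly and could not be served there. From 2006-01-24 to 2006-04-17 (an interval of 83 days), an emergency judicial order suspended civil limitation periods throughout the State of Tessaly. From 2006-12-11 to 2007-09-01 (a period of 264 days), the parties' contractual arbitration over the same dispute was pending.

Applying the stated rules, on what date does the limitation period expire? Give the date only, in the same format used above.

2007-10-04

The limitation period began to run on 2004-04-22.
30 months from 2004-04-22 is 2006-10-22.
The period was tolled for 83 days by the emergency suspension of filing deadlines (2006-01-24 to 2006-04-17), pushing the deadline to 2007-01-13.
The pending related arbitration from 2006-12-11 to 2007-09-01 tolled the period for 264 days, extending the deadline to 2007-10-04.
No stated provision tolls the period for the defendant's absence, so the interval from 2005-08-29 to 2005-10-08 has no effect on the deadline.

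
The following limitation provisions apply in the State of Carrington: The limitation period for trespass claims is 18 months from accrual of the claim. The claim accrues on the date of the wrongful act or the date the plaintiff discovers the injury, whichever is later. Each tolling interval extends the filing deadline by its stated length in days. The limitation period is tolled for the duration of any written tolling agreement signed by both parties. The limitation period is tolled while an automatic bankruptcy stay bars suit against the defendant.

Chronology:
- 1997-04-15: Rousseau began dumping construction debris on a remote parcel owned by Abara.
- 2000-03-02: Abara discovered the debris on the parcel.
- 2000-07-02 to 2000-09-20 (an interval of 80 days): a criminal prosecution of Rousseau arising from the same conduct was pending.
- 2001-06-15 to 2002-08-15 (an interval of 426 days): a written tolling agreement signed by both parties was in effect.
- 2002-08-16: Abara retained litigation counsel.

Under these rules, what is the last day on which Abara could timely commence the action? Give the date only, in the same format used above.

2002-11-02

Because discovery on 2000-03-02 post-dates the 1997-04-15 act, accrual under the later-of rule falls on 2000-03-02.
Adding the 18 months base period to 2000-03-02 gives a deadline of 2001-09-02, before any tolling.
Because the written tolling agreement ran from 2001-06-15 to 2002-08-15, the deadline is extended by 426 days to 2002-11-02.
Although a criminal prosecution ran from 2000-07-02 to 2000-09-20, the stated rules do not make that a tolling event, so it is disregarded.
The other events in the timeline have no effect on the limitation period under the stated rules.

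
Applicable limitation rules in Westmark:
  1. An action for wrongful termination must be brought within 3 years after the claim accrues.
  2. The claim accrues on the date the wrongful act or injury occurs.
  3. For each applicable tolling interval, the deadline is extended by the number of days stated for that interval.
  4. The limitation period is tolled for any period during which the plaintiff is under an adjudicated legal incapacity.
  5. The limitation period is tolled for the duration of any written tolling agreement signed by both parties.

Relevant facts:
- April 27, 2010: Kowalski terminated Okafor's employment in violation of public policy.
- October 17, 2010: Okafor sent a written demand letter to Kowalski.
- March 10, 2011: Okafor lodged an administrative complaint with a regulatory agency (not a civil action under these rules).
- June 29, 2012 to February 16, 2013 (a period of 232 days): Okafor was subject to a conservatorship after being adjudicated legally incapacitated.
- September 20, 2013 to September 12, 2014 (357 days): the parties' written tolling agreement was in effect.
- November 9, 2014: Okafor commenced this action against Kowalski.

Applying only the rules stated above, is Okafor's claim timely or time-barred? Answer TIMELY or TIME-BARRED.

The claim accrued on April 27, 2010, when the wrongful act occurred.
The untolled deadline — 3 years after April 27, 2010 — is April 27, 2013.
The plaintiff's legal incapacity from June 29, 2012 to February 16, 2013 tolled the period for 232 days, extending the deadline to December 15, 2013.
The written tolling agreement from September 20, 2013 to September 12, 2014 tolled the period for 357 days, extending the deadline to December 7, 2014.
Nothing else in the chronology tolls or restarts the period.
Filing on November 9, 2014 beat the December 7, 2014 deadline — the action is timely.

TIMELY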